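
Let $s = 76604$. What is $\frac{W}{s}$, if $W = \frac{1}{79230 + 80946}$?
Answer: $\frac{1}{12270122304} \approx 8.1499 \cdot 10^{-11}$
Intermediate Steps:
$W = \frac{1}{160176} \approx 6.2431 \cdot 10^{-6}$
$\frac{W}{s} = \frac{1}{160176 \cdot 76604} = \frac{1}{160176} \cdot \frac{1}{76604} = \frac{1}{12270122304}$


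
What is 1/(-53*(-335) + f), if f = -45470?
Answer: -1/27715 ≈ -3.6082e-5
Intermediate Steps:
1/(-53*(-335) + f) = 1/(-53*(-335) - 45470) = 1/(17755 - 45470) = 1/(-27715) = -1/27715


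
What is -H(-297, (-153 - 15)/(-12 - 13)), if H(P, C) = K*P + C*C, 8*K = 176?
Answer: 4055526/625 ≈ 6488.8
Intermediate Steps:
K = 22 (K = (1/8)*176 = 22)
H(P, C) = C**2 + 22*P (H(P, C) = 22*P + C*C = 22*P + C**2 = C**2 + 22*P)
-H(-297, (-153 - 15)/(-12 - 13)) = -(((-153 - 15)/(-12 - 13))**2 + 22*(-297)) = -((-168/(-25))**2 - 6534) = -((-168*(-1/25))**2 - 6534) = -((168/25)**2 - 6534) = -(28224/625 - 6534) = -1*(-4055526/625) = 4055526/625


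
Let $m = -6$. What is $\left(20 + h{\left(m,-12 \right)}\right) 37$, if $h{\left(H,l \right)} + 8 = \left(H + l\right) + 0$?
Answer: $-222$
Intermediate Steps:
$h{\left(H,l \right)} = -8 + H + l$ ($h{\left(H,l \right)} = -8 + \left(\left(H + l\right) + 0\right) = -8 + \left(H + l\right) = -8 + H + l$)
$\left(20 + h{\left(m,-12 \right)}\right) 37 = \left(20 - 26\right) 37 = \left(-6\right) 37 = -222$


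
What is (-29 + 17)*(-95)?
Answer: 1140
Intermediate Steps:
(-29 + 17)*(-95) = -12*(-95) = 1140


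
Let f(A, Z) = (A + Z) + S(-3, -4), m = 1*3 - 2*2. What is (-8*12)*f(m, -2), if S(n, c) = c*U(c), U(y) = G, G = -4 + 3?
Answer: -96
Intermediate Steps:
m = -1 (m = 3 - 4 = -1)
G = -1
U(y) = -1
S(n, c) = -c (S(n, c) = c*(-1) = -c)
f(A, Z) = 4 + A + Z (f(A, Z) = (A + Z) - 1*(-4) = (A + Z) + 4 = 4 + A + Z)
(-8*12)*f(m, -2) = (-8*12)*(4 - 1 - 2) = -96*1 = -96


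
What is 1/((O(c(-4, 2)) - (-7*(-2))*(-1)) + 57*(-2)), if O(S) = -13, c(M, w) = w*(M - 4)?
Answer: -1/113 ≈ -0.0088496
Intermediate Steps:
c(M, w) = w*(-4 + M)
1/((O(c(-4, 2)) - (-7*(-2))*(-1)) + 57*(-2)) = 1/((-13 - (-7*(-2))*(-1)) + 57*(-2)) = 1/((-13 - 14*(-1)) - 114) = 1/((-13 - 1*(-14)) - 114) = 1/((-13 + 14) - 114) = 1/(1 - 114) = 1/(-113) = -1/113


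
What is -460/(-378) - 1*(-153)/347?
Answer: 108727/65583 ≈ 1.6579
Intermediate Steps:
-460/(-378) - 1*(-153)/347 = -460*(-1/378) + 153*(1/347) = 230/189 + 153/347 = 108727/65583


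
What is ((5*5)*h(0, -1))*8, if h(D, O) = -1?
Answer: -200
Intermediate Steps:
((5*5)*h(0, -1))*8 = ((5*5)*(-1))*8 = (25*(-1))*8 = -25*8 = -200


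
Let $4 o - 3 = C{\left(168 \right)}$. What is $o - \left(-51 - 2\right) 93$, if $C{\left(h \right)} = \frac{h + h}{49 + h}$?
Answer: $\frac{611337}{124} \approx 4930.1$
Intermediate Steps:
$C{\left(h \right)} = \frac{2 h}{49 + h}$
$o = \frac{141}{124}$ ($o = \frac{3}{4} + \frac{2 \cdot 168 \frac{1}{49 + 168}}{4} = \frac{3}{4} + \frac{2 \cdot 168 \cdot \frac{1}{217}}{4} = \frac{3}{4} + \frac{1}{4} \cdot \frac{48}{31} = \frac{3}{4} + \frac{12}{31} = \frac{141}{124} \approx 1.1371$)
$o - \left(-51 - 2\right) 93 = \frac{141}{124} - \left(-51 - 2\right) 93 = \frac{141}{124} - \left(-53\right) 93 = \frac{141}{124} - -4929 = \frac{141}{124} + 4929 = \frac{611337}{124}$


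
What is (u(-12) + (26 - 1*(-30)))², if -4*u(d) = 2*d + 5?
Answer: 59049/16 ≈ 3690.6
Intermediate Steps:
u(d) = -5/4 - d/2 (u(d) = -(2*d + 5)/4 = -(5 + 2*d)/4 = -5/4 - d/2)
(u(-12) + (26 - 1*(-30)))² = ((-5/4 - ½*(-12)) + (26 - 1*(-30)))² = ((-5/4 + 6) + (26 + 30))² = (19/4 + 56)² = (243/4)² = 59049/16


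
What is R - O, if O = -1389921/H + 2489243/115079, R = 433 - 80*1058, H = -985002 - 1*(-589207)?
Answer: -3836579748682579/45547692805 ≈ -84232.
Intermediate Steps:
H = -395795 (H = -985002 + 589207 = -395795)
R = -84207 (R = 433 - 84640 = -84207)
O = 1145180651944/45547692805 (O = -1389921/(-395795) + 2489243/115079 = -1389921*(-1/395795) + 2489243*(1/115079) = 1389921/395795 + 2489243/115079 = 1145180651944/45547692805 ≈ 25.142)
R - O = -84207 - 1*1145180651944/45547692805 = -84207 - 1145180651944/45547692805 = -3836579748682579/45547692805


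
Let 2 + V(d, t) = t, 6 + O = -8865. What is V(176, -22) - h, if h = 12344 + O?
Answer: -3497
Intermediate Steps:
O = -8871 (O = -6 - 8865 = -8871)
h = 3473 (h = 12344 - 8871 = 3473)
V(d, t) = -2 + t
V(176, -22) - h = (-2 - 22) - 1*3473 = -24 - 3473 = -3497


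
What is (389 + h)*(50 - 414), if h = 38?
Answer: -155428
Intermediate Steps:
(389 + h)*(50 - 414) = (389 + 38)*(50 - 414) = 427*(-364) = -155428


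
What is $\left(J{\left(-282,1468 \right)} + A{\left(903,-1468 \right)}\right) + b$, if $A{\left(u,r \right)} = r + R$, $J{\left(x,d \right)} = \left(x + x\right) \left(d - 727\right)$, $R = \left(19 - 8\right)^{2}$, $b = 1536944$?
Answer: $1117673$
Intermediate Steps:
$R = 121$ ($R = 11^{2} = 121$)
$J{\left(x,d \right)} = 2 x \left(-727 + d\right)$
$A{\left(u,r \right)} = 121 + r$ ($A{\left(u,r \right)} = r + 121 = 121 + r$)
$\left(J{\left(-282,1468 \right)} + A{\left(903,-1468 \right)}\right) + b = \left(2 \left(-282\right) \left(-727 + 1468\right) + \left(121 - 1468\right)\right) + 1536944 = \left(2 \left(-282\right) 741 - 1347\right) + 1536944 = \left(-417924 - 1347\right) + 1536944 = -419271 + 1536944 = 1117673$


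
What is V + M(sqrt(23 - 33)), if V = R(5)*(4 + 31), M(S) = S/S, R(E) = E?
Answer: 176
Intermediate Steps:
M(S) = 1
V = 175 (V = 5*(4 + 31) = 5*35 = 175)
V + M(sqrt(23 - 33)) = 175 + 1 = 176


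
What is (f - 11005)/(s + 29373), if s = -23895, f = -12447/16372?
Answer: -180186307/89685816 ≈ -2.0091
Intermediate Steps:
f = -12447/16372 (f = -12447*1/16372 = -12447/16372 ≈ -0.76026)
(f - 11005)/(s + 29373) = (-12447/16372 - 11005)/(-23895 + 29373) = -180186307/16372/5478 = -180186307/16372*1/5478 = -180186307/89685816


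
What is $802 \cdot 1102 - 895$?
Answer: $882909$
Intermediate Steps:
$802 \cdot 1102 - 895 = 883804 - 895 = 882909$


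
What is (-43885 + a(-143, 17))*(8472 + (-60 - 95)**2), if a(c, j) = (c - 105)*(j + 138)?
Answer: -2675315525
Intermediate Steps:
a(c, j) = (-105 + c)*(138 + j)
(-43885 + a(-143, 17))*(8472 + (-60 - 95)**2) = (-43885 + (-14490 - 105*17 + 138*(-143) - 143*17))*(8472 + (-60 - 95)**2) = (-43885 + (-14490 - 1785 - 19734 - 2431))*(8472 + (-155)**2) = (-43885 - 38440)*(8472 + 24025) = -82325*32497 = -2675315525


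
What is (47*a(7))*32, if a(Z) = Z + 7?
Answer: 21056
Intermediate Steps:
a(Z) = 7 + Z
(47*a(7))*32 = (47*(7 + 7))*32 = (47*14)*32 = 658*32 = 21056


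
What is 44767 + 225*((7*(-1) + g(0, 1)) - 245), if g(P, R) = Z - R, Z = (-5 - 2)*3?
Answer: -16883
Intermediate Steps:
Z = -21 (Z = -7*3 = -21)
g(P, R) = -21 - R
44767 + 225*((7*(-1) + g(0, 1)) - 245) = 44767 + 225*((7*(-1) + (-21 - 1*1)) - 245) = 44767 + 225*((-7 + (-21 - 1)) - 245) = 44767 + 225*((-7 - 22) - 245) = 44767 + 225*(-29 - 245) = 44767 + 225*(-274) = 44767 - 61650 = -16883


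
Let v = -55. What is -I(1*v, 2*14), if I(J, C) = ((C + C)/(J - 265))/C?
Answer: 1/160 ≈ 0.0062500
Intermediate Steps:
I(J, C) = 2/(-265 + J) (I(J, C) = ((2*C)/(-265 + J))/C = (2*C/(-265 + J))/C = 2/(-265 + J))
-I(1*v, 2*14) = -2/(-265 + 1*(-55)) = -2/(-265 - 55) = -2/(-320) = -2*(-1)/320 = -1*(-1/160) = 1/160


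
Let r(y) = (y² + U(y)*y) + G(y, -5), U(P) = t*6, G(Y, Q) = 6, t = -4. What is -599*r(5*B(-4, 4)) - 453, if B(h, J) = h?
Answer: -531167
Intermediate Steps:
U(P) = -24 (U(P) = -4*6 = -24)
r(y) = 6 + y² - 24*y (r(y) = (y² - 24*y) + 6 = 6 + y² - 24*y)
-599*r(5*B(-4, 4)) - 453 = -599*(6 + (5*(-4))² - 120*(-4)) - 453 = -599*(6 + (-20)² - 24*(-20)) - 453 = -599*(6 + 400 + 480) - 453 = -599*886 - 453 = -530714 - 453 = -531167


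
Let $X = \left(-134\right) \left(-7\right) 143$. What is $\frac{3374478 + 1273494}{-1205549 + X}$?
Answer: $- \frac{4647972}{1071415} \approx -4.3382$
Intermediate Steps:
$X = 134134$ ($X = 938 \cdot 143 = 134134$)
$\frac{3374478 + 1273494}{-1205549 + X} = \frac{3374478 + 1273494}{-1205549 + 134134} = \frac{4647972}{-1071415} = 4647972 \left(- \frac{1}{1071415}\right) = - \frac{4647972}{1071415}$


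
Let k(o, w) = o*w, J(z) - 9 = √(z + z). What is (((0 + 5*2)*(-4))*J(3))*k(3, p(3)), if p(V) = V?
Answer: -3240 - 360*√6 ≈ -4121.8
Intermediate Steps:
J(z) = 9 + √2*√z (J(z) = 9 + √(z + z) = 9 + √(2*z) = 9 + √2*√z)
(((0 + 5*2)*(-4))*J(3))*k(3, p(3)) = (((0 + 5*2)*(-4))*(9 + √2*√3))*(3*3) = (((0 + 10)*(-4))*(9 + √6))*9 = ((10*(-4))*(9 + √6))*9 = -40*(9 + √6)*9 = (-360 - 40*√6)*9 = -3240 - 360*√6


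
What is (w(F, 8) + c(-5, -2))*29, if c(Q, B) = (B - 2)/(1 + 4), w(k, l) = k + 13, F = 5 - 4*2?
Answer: 1334/5 ≈ 266.80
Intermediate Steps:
F = -3 (F = 5 - 8 = -3)
w(k, l) = 13 + k
c(Q, B) = -⅖ + B/5 (c(Q, B) = (-2 + B)/5 = (-2 + B)*(⅕) = -⅖ + B/5)
(w(F, 8) + c(-5, -2))*29 = ((13 - 3) + (-⅖ + (⅕)*(-2)))*29 = (10 + (-⅖ - ⅖))*29 = (10 - ⅘)*29 = (46/5)*29 = 1334/5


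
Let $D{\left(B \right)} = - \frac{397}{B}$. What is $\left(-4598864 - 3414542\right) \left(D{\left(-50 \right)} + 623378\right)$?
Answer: $- \frac{124886115797791}{25} \approx -4.9954 \cdot 10^{12}$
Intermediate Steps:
$\left(-4598864 - 3414542\right) \left(D{\left(-50 \right)} + 623378\right) = \left(-4598864 - 3414542\right) \left(- \frac{397}{-50} + 623378\right) = - 8013406 \left(\left(-397\right) \left(- \frac{1}{50}\right) + 623378\right) = - 8013406 \left(\frac{397}{50} + 623378\right) = \left(-8013406\right) \frac{31169297}{50} = - \frac{124886115797791}{25}$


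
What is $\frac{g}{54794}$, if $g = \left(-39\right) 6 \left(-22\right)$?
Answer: $\frac{2574}{27397} \approx 0.093952$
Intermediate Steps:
$g = 5148$ ($g = \left(-234\right) \left(-22\right) = 5148$)
$\frac{g}{54794} = \frac{5148}{54794} = 5148 \cdot \frac{1}{54794} = \frac{2574}{27397}$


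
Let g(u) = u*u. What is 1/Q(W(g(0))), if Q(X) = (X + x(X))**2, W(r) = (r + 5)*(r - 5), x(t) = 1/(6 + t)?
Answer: 361/226576 ≈ 0.0015933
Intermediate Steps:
g(u) = u**2
W(r) = (-5 + r)*(5 + r) (W(r) = (5 + r)*(-5 + r) = (-5 + r)*(5 + r))
Q(X) = (X + 1/(6 + X))**2
1/Q(W(g(0))) = 1/(((-25 + (0**2)**2) + 1/(6 + (-25 + (0**2)**2)))**2) = 1/(((-25 + 0**2) + 1/(6 + (-25 + 0**2)))**2) = 1/(((-25 + 0) + 1/(6 + (-25 + 0)))**2) = 1/((-25 + 1/(6 - 25))**2) = 1/((-25 + 1/(-19))**2) = 1/((-25 - 1/19)**2) = 1/((-476/19)**2) = 1/(226576/361) = 361/226576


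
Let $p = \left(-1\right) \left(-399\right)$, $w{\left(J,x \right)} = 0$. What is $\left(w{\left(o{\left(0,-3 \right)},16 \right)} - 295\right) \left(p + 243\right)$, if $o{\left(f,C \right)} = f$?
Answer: $-189390$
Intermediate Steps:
$p = 399$
$\left(w{\left(o{\left(0,-3 \right)},16 \right)} - 295\right) \left(p + 243\right) = \left(0 - 295\right) \left(399 + 243\right) = \left(-295\right) 642 = -189390$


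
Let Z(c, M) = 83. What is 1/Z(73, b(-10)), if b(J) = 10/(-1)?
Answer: 1/83 ≈ 0.012048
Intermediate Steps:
b(J) = -10 (b(J) = 10*(-1) = -10)
1/Z(73, b(-10)) = 1/83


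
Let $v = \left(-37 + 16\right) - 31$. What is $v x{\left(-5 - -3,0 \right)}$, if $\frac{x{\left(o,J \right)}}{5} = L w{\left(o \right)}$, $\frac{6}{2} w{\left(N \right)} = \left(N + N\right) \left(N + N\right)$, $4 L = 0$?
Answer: $0$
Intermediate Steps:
$L = 0$ ($L = \frac{1}{4} \cdot 0 = 0$)
$v = -52$ ($v = -21 - 31 = -52$)
$w{\left(N \right)} = \frac{4 N^{2}}{3}$ ($w{\left(N \right)} = \frac{\left(N + N\right) \left(N + N\right)}{3} = \frac{2 N 2 N}{3} = \frac{4 N^{2}}{3}$)
$x{\left(o,J \right)} = 0$ ($x{\left(o,J \right)} = 5 \cdot 0 \frac{4 o^{2}}{3} = 5 \cdot 0 = 0$)
$v x{\left(-5 - -3,0 \right)} = \left(-52\right) 0 = 0$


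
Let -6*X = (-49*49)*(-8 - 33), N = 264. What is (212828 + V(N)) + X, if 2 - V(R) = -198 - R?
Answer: 1181311/6 ≈ 1.9689e+5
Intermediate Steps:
V(R) = 200 + R (V(R) = 2 - (-198 - R) = 2 + (198 + R) = 200 + R)
X = -98441/6 (X = -(-49*49)*(-8 - 33)/6 = -(-2401)*(-41)/6 = -⅙*98441 = -98441/6 ≈ -16407.)
(212828 + V(N)) + X = (212828 + (200 + 264)) - 98441/6 = (212828 + 464) - 98441/6 = 213292 - 98441/6 = 1181311/6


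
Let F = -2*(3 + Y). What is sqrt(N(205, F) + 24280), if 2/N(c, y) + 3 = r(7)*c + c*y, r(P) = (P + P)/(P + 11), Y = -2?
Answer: sqrt(31609660411)/1141 ≈ 155.82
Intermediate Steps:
F = -2 (F = -2*(3 - 2) = -2*1 = -2)
r(P) = 2*P/(11 + P) (r(P) = (2*P)/(11 + P) = 2*P/(11 + P))
N(c, y) = 2/(-3 + 7*c/9 + c*y) (N(c, y) = 2/(-3 + ((2*7/(11 + 7))*c + c*y)) = 2/(-3 + ((2*7/18)*c + c*y)) = 2/(-3 + ((2*7*(1/18))*c + c*y)) = 2/(-3 + (7*c/9 + c*y)) = 2/(-3 + 7*c/9 + c*y))
sqrt(N(205, F) + 24280) = sqrt(18/(-27 + 7*205 + 9*205*(-2)) + 24280) = sqrt(18/(-27 + 1435 - 3690) + 24280) = sqrt(18/(-2282) + 24280) = sqrt(18*(-1/2282) + 24280) = sqrt(-9/1141 + 24280) = sqrt(27703471/1141) = sqrt(31609660411)/1141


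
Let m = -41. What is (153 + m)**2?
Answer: 12544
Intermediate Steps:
(153 + m)**2 = (153 - 41)**2 = 112**2 = 12544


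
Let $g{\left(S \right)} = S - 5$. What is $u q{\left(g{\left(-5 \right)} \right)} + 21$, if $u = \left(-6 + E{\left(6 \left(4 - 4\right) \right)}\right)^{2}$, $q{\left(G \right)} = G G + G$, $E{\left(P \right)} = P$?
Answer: $3261$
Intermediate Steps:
$g{\left(S \right)} = -5 + S$ ($g{\left(S \right)} = S - 5 = -5 + S$)
$q{\left(G \right)} = G + G^{2}$ ($q{\left(G \right)} = G^{2} + G = G + G^{2}$)
$u = 36$ ($u = \left(-6 + 6 \left(4 - 4\right)\right)^{2} = \left(-6 + 6 \cdot 0\right)^{2} = \left(-6 + 0\right)^{2} = \left(-6\right)^{2} = 36$)
$u q{\left(g{\left(-5 \right)} \right)} + 21 = 36 \left(-5 - 5\right) \left(1 - 10\right) + 21 = 36 \left(- 10 \left(1 - 10\right)\right) + 21 = 36 \left(\left(-10\right) \left(-9\right)\right) + 21 = 36 \cdot 90 + 21 = 3240 + 21 = 3261$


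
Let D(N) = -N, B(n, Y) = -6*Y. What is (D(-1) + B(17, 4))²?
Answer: 529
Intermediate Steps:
(D(-1) + B(17, 4))² = (-1*(-1) - 6*4)² = (1 - 24)² = (-23)² = 529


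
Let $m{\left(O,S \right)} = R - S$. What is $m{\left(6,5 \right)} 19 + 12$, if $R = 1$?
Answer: $-64$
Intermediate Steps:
$m{\left(O,S \right)} = 1 - S$
$m{\left(6,5 \right)} 19 + 12 = \left(1 - 5\right) 19 + 12 = \left(-4\right) 19 + 12 = -76 + 12 = -64$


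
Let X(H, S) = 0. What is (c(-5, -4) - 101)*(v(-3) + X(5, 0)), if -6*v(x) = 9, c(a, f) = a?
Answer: 159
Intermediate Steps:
v(x) = -3/2 (v(x) = -⅙*9 = -3/2)
(c(-5, -4) - 101)*(v(-3) + X(5, 0)) = (-5 - 101)*(-3/2 + 0) = -106*(-3/2) = 159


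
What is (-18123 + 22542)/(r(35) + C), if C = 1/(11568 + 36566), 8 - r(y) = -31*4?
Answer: 212704146/6353689 ≈ 33.477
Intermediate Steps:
r(y) = 132 (r(y) = 8 - (-31)*4 = 8 - 1*(-124) = 8 + 124 = 132)
C = 1/48134 ≈ 2.0775e-5
(-18123 + 22542)/(r(35) + C) = (-18123 + 22542)/(132 + 1/48134) = 4419/(6353689/48134) = 4419*(48134/6353689) = 212704146/6353689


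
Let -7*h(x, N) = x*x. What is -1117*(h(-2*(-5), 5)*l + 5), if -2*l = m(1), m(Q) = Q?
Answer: -94945/7 ≈ -13564.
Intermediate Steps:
l = -½ (l = -½*1 = -½ ≈ -0.50000)
h(x, N) = -x²/7 (h(x, N) = -x*x/7 = -x²/7)
-1117*(h(-2*(-5), 5)*l + 5) = -1117*(-(-2*(-5))²/7*(-½) + 5) = -1117*(-⅐*10²*(-½) + 5) = -1117*(-⅐*100*(-½) + 5) = -1117*(-100/7*(-½) + 5) = -1117*(50/7 + 5) = -1117*85/7 = -94945/7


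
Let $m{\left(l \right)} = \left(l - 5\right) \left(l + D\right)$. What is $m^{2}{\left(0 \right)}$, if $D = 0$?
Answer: $0$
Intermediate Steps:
$m{\left(l \right)} = l \left(-5 + l\right)$ ($m{\left(l \right)} = \left(l - 5\right) \left(l + 0\right) = \left(-5 + l\right) l = l \left(-5 + l\right)$)
$m^{2}{\left(0 \right)} = \left(0 \left(-5 + 0\right)\right)^{2} = \left(0 \left(-5\right)\right)^{2} = 0^{2} = 0$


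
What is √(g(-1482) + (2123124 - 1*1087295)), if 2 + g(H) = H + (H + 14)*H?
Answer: √3209921 ≈ 1791.6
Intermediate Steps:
g(H) = -2 + H + H*(14 + H) (g(H) = -2 + (H + (H + 14)*H) = -2 + (H + (14 + H)*H) = -2 + (H + H*(14 + H)) = -2 + H + H*(14 + H))
√(g(-1482) + (2123124 - 1*1087295)) = √((-2 + (-1482)² + 15*(-1482)) + (2123124 - 1*1087295)) = √((-2 + 2196324 - 22230) + (2123124 - 1087295)) = √(2174092 + 1035829) = √3209921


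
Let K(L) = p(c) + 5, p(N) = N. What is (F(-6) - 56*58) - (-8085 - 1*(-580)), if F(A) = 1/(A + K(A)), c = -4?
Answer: 21284/5 ≈ 4256.8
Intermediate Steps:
K(L) = 1 (K(L) = -4 + 5 = 1)
F(A) = 1/(1 + A) (F(A) = 1/(A + 1) = 1/(1 + A))
(F(-6) - 56*58) - (-8085 - 1*(-580)) = (1/(1 - 6) - 56*58) - (-8085 - 1*(-580)) = (1/(-5) - 3248) - (-8085 + 580) = (-1/5 - 3248) - 1*(-7505) = -16241/5 + 7505 = 21284/5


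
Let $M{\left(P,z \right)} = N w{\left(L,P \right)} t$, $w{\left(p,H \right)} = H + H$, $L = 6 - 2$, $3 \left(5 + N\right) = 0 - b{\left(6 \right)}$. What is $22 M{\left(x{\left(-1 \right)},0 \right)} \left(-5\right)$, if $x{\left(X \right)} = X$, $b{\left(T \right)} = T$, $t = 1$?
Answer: $-1540$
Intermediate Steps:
$N = -7$ ($N = -5 + \frac{0 - 6}{3} = -5 + \frac{1}{3} \left(-6\right) = -5 - 2 = -7$)
$L = 4$
$w{\left(p,H \right)} = 2 H$
$M{\left(P,z \right)} = - 14 P$ ($M{\left(P,z \right)} = - 7 \cdot 2 P 1 = - 14 P 1 = - 14 P$)
$22 M{\left(x{\left(-1 \right)},0 \right)} \left(-5\right) = 22 \left(\left(-14\right) \left(-1\right)\right) \left(-5\right) = 22 \cdot 14 \left(-5\right) = 308 \left(-5\right) = -1540$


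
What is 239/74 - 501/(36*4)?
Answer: -443/1776 ≈ -0.24944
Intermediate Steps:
239/74 - 501/(36*4) = 239*(1/74) - 501/144 = 239/74 - 501*1/144 = 239/74 - 167/48 = -443/1776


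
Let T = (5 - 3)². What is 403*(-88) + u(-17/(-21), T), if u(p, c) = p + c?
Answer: -744643/21 ≈ -35459.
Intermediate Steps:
T = 4 (T = 2² = 4)
u(p, c) = c + p
403*(-88) + u(-17/(-21), T) = 403*(-88) + (4 - 17/(-21)) = -35464 + (4 - 17*(-1/21)) = -35464 + (4 + 17/21) = -35464 + 101/21 = -744643/21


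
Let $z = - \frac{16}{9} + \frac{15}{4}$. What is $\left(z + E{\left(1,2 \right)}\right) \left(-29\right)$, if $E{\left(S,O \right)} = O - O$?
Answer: $- \frac{2059}{36} \approx -57.194$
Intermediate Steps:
$z = \frac{71}{36}$ ($z = \left(-16\right) \frac{1}{9} + 15 \cdot \frac{1}{4} = - \frac{16}{9} + \frac{15}{4} = \frac{71}{36} \approx 1.9722$)
$E{\left(S,O \right)} = 0$
$\left(z + E{\left(1,2 \right)}\right) \left(-29\right) = \left(\frac{71}{36} + 0\right) \left(-29\right) = \frac{71}{36} \left(-29\right) = - \frac{2059}{36}$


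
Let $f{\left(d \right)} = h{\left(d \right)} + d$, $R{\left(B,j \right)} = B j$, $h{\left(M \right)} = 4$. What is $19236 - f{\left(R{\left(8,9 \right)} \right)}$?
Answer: $19160$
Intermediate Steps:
$f{\left(d \right)} = 4 + d$
$19236 - f{\left(R{\left(8,9 \right)} \right)} = 19236 - \left(4 + 8 \cdot 9\right) = 19236 - \left(4 + 72\right) = 19236 - 76 = 19160$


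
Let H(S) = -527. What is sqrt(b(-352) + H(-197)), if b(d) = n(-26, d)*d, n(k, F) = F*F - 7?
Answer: I*sqrt(43612271) ≈ 6604.0*I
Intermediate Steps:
n(k, F) = -7 + F**2 (n(k, F) = F**2 - 7 = -7 + F**2)
b(d) = d*(-7 + d**2) (b(d) = (-7 + d**2)*d = d*(-7 + d**2))
sqrt(b(-352) + H(-197)) = sqrt(-352*(-7 + (-352)**2) - 527) = sqrt(-352*(-7 + 123904) - 527) = sqrt(-352*123897 - 527) = sqrt(-43611744 - 527) = sqrt(-43612271) = I*sqrt(43612271)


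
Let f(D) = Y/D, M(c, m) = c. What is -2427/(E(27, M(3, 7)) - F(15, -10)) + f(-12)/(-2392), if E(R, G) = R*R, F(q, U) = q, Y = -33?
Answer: -3871565/1138592 ≈ -3.4003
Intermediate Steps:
f(D) = -33/D
E(R, G) = R**2
-2427/(E(27, M(3, 7)) - F(15, -10)) + f(-12)/(-2392) = -2427/(27**2 - 1*15) - 33/(-12)/(-2392) = -2427/(729 - 15) - 33*(-1/12)*(-1/2392) = -2427/714 + (11/4)*(-1/2392) = -2427*1/714 - 11/9568 = -809/238 - 11/9568 = -3871565/1138592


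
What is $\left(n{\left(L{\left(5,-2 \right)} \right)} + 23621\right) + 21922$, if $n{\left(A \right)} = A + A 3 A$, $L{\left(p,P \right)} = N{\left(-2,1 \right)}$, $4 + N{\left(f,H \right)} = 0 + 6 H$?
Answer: $45557$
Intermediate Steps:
$N{\left(f,H \right)} = -4 + 6 H$ ($N{\left(f,H \right)} = -4 + \left(0 + 6 H\right) = -4 + 6 H$)
$L{\left(p,P \right)} = 2$ ($L{\left(p,P \right)} = -4 + 6 \cdot 1 = -4 + 6 = 2$)
$n{\left(A \right)} = A + 3 A^{2}$ ($n{\left(A \right)} = A + 3 A A = A + 3 A^{2}$)
$\left(n{\left(L{\left(5,-2 \right)} \right)} + 23621\right) + 21922 = \left(2 \left(1 + 3 \cdot 2\right) + 23621\right) + 21922 = \left(2 \left(1 + 6\right) + 23621\right) + 21922 = \left(2 \cdot 7 + 23621\right) + 21922 = \left(14 + 23621\right) + 21922 = 23635 + 21922 = 45557$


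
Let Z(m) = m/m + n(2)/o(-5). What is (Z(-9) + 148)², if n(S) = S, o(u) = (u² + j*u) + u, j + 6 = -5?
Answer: 124925329/5625 ≈ 22209.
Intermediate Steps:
j = -11 (j = -6 - 5 = -11)
o(u) = u² - 10*u (o(u) = (u² - 11*u) + u = u² - 10*u)
Z(m) = 77/75 (Z(m) = m/m + 2/((-5*(-10 - 5))) = 1 + 2/((-5*(-15))) = 1 + 2/75 = 77/75)
(Z(-9) + 148)² = (77/75 + 148)² = (11177/75)² = 124925329/5625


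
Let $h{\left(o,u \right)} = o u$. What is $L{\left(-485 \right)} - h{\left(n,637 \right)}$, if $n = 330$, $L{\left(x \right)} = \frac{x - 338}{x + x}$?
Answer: $- \frac{203902877}{970} \approx -2.1021 \cdot 10^{5}$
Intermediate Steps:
$L{\left(x \right)} = \frac{-338 + x}{2 x}$
$L{\left(-485 \right)} - h{\left(n,637 \right)} = \frac{-338 - 485}{2 \left(-485\right)} - 330 \cdot 637 = \frac{1}{2} \left(- \frac{1}{485}\right) \left(-823\right) - 210210 = \frac{823}{970} - 210210 = - \frac{203902877}{970}$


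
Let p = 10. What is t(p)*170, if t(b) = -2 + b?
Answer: 1360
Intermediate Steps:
t(p)*170 = (-2 + 10)*170 = 8*170 = 1360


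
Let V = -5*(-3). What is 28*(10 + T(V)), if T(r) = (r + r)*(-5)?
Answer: -3920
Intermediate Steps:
V = 15
T(r) = -10*r (T(r) = (2*r)*(-5) = -10*r)
28*(10 + T(V)) = 28*(10 - 10*15) = 28*(10 - 150) = 28*(-140) = -3920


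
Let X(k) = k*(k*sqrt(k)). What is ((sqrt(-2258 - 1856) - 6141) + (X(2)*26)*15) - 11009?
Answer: -17150 + 1560*sqrt(2) + 11*I*sqrt(34) ≈ -14944.0 + 64.141*I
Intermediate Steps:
X(k) = k**(5/2) (X(k) = k*k**(3/2) = k**(5/2))
((sqrt(-2258 - 1856) - 6141) + (X(2)*26)*15) - 11009 = ((sqrt(-2258 - 1856) - 6141) + (2**(5/2)*26)*15) - 11009 = ((sqrt(-4114) - 6141) + ((4*sqrt(2))*26)*15) - 11009 = ((11*I*sqrt(34) - 6141) + (104*sqrt(2))*15) - 11009 = ((-6141 + 11*I*sqrt(34)) + 1560*sqrt(2)) - 11009 = (-6141 + 1560*sqrt(2) + 11*I*sqrt(34)) - 11009 = -17150 + 1560*sqrt(2) + 11*I*sqrt(34)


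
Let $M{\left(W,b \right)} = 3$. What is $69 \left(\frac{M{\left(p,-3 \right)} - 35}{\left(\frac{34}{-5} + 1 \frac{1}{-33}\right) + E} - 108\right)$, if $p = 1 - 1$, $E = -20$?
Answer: $- \frac{32625684}{4427} \approx -7369.7$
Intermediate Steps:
$p = 0$
$69 \left(\frac{M{\left(p,-3 \right)} - 35}{\left(\frac{34}{-5} + 1 \frac{1}{-33}\right) + E} - 108\right) = 69 \left(\frac{3 - 35}{\left(\frac{34}{-5} + 1 \frac{1}{-33}\right) - 20} - 108\right) = 69 \left(- \frac{32}{\left(34 \left(- \frac{1}{5}\right) + 1 \left(- \frac{1}{33}\right)\right) - 20} - 108\right) = 69 \left(- \frac{32}{\left(- \frac{34}{5} - \frac{1}{33}\right) - 20} - 108\right) = 69 \left(- \frac{32}{- \frac{1127}{165} - 20} - 108\right) = 69 \left(- \frac{32}{- \frac{4427}{165}} - 108\right) = 69 \left(\left(-32\right) \left(- \frac{165}{4427}\right) - 108\right) = 69 \left(\frac{5280}{4427} - 108\right) = 69 \left(- \frac{472836}{4427}\right) = - \frac{32625684}{4427}$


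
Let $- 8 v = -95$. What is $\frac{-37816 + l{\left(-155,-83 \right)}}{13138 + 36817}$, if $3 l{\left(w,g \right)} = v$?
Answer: $- \frac{907489}{1198920} \approx -0.75692$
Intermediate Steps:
$v = \frac{95}{8}$ ($v = \left(- \frac{1}{8}\right) \left(-95\right) = \frac{95}{8} \approx 11.875$)
$l{\left(w,g \right)} = \frac{95}{24}$ ($l{\left(w,g \right)} = \frac{1}{3} \cdot \frac{95}{8} = \frac{95}{24}$)
$\frac{-37816 + l{\left(-155,-83 \right)}}{13138 + 36817} = \frac{-37816 + \frac{95}{24}}{13138 + 36817} = - \frac{907489}{24 \cdot 49955} = \left(- \frac{907489}{24}\right) \frac{1}{49955} = - \frac{907489}{1198920}$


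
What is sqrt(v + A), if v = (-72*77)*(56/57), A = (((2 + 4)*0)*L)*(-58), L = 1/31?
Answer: 56*I*sqrt(627)/19 ≈ 73.802*I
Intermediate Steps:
L = 1/31 ≈ 0.032258
A = 0 (A = (((2 + 4)*0)*(1/31))*(-58) = ((6*0)*(1/31))*(-58) = (0*(1/31))*(-58) = 0*(-58) = 0)
v = -103488/19 (v = -310464/57 = -5544*56/57 = -103488/19 ≈ -5446.7)
sqrt(v + A) = sqrt(-103488/19 + 0) = sqrt(-103488/19) = 56*I*sqrt(627)/19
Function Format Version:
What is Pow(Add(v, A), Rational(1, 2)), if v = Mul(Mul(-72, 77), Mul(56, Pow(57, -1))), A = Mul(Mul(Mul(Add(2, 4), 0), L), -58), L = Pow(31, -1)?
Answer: Mul(Rational(56, 19), I, Pow(627, Rational(1, 2))) ≈ Mul(73.802, I)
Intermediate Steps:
L = Rational(1, 31) ≈ 0.032258
A = 0 (A = Mul(Mul(Mul(Add(2, 4), 0), Rational(1, 31)), -58) = Mul(Mul(Mul(6, 0), Rational(1, 31)), -58) = Mul(Mul(0, Rational(1, 31)), -58) = Mul(0, -58) = 0)
v = Rational(-103488, 19) (v = Mul(-5544, Mul(56, Rational(1, 57))) = Mul(-5544, Rational(56, 57)) = Rational(-103488, 19) ≈ -5446.7)
Pow(Add(v, A), Rational(1, 2)) = Pow(Add(Rational(-103488, 19), 0), Rational(1, 2)) = Pow(Rational(-103488, 19), Rational(1, 2)) = Mul(Rational(56, 19), I, Pow(627, Rational(1, 2)))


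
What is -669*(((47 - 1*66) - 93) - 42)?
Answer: 103026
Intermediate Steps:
-669*(((47 - 1*66) - 93) - 42) = -669*(((47 - 66) - 93) - 42) = -669*((-19 - 93) - 42) = -669*(-112 - 42) = -669*(-154) = 103026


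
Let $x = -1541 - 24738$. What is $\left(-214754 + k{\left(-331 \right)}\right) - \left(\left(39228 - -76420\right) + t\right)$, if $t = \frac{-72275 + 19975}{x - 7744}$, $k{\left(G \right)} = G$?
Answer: $- \frac{11252581159}{34023} \approx -3.3073 \cdot 10^{5}$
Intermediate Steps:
$x = -26279$
$t = \frac{52300}{34023}$ ($t = \frac{-72275 + 19975}{-26279 - 7744} = - \frac{52300}{-26279 - 7744} = - \frac{52300}{-34023} = \left(-52300\right) \left(- \frac{1}{34023}\right) = \frac{52300}{34023} \approx 1.5372$)
$\left(-214754 + k{\left(-331 \right)}\right) - \left(\left(39228 - -76420\right) + t\right) = \left(-214754 - 331\right) - \left(\left(39228 - -76420\right) + \frac{52300}{34023}\right) = -215085 - \left(\left(39228 + \left(-8373 + 84793\right)\right) + \frac{52300}{34023}\right) = -215085 - \left(\left(39228 + 76420\right) + \frac{52300}{34023}\right) = -215085 - \left(115648 + \frac{52300}{34023}\right) = -215085 - \frac{3934744204}{34023} = - \frac{11252581159}{34023}$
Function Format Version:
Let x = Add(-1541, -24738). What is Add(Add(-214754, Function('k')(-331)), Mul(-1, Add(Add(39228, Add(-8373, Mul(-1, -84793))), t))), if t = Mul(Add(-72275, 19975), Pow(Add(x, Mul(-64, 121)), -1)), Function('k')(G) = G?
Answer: Rational(-11252581159, 34023) ≈ -3.3073e+5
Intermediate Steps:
x = -26279
t = Rational(52300, 34023) (t = Mul(Add(-72275, 19975), Pow(Add(-26279, Mul(-64, 121)), -1)) = Mul(-52300, Pow(Add(-26279, -7744), -1)) = Mul(-52300, Pow(-34023, -1)) = Mul(-52300, Rational(-1, 34023)) = Rational(52300, 34023) ≈ 1.5372)
Add(Add(-214754, Function('k')(-331)), Mul(-1, Add(Add(39228, Add(-8373, Mul(-1, -84793))), t))) = Add(Add(-214754, -331), Mul(-1, Add(Add(39228, Add(-8373, Mul(-1, -84793))), Rational(52300, 34023)))) = Add(-215085, Mul(-1, Add(Add(39228, Add(-8373, 84793)), Rational(52300, 34023)))) = Add(-215085, Mul(-1, Add(Add(39228, 76420), Rational(52300, 34023)))) = Add(-215085, Mul(-1, Add(115648, Rational(52300, 34023)))) = Add(-215085, Mul(-1, Rational(3934744204, 34023))) = Add(-215085, Rational(-3934744204, 34023)) = Rational(-11252581159, 34023)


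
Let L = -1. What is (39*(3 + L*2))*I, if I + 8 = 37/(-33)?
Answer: -3913/11 ≈ -355.73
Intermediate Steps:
I = -301/33 (I = -8 + 37/(-33) = -8 + 37*(-1/33) = -8 - 37/33 = -301/33 ≈ -9.1212)
(39*(3 + L*2))*I = (39*(3 - 1*2))*(-301/33) = (39*(3 - 2))*(-301/33) = (39*1)*(-301/33) = 39*(-301/33) = -3913/11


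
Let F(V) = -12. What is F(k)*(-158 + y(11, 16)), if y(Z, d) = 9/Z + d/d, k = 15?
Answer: 20616/11 ≈ 1874.2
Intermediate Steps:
y(Z, d) = 1 + 9/Z (y(Z, d) = 9/Z + 1 = 1 + 9/Z)
F(k)*(-158 + y(11, 16)) = -12*(-158 + (9 + 11)/11) = -12*(-158 + (1/11)*20) = -12*(-158 + 20/11) = -12*(-1718/11) = 20616/11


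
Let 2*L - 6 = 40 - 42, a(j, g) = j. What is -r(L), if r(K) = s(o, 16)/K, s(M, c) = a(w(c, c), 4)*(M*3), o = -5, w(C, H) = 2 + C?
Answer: 135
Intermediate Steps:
s(M, c) = 3*M*(2 + c) (s(M, c) = (2 + c)*(M*3) = (2 + c)*(3*M) = 3*M*(2 + c))
L = 2 (L = 3 + (40 - 42)/2 = 3 + (1/2)*(-2) = 3 - 1 = 2)
r(K) = -270/K (r(K) = (3*(-5)*(2 + 16))/K = (3*(-5)*18)/K = -270/K)
-r(L) = -(-270)/2 = -1*(-135) = 135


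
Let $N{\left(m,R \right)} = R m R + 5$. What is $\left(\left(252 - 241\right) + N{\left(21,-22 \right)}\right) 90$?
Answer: $916200$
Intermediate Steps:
$N{\left(m,R \right)} = 5 + m R^{2}$ ($N{\left(m,R \right)} = m R^{2} + 5 = 5 + m R^{2}$)
$\left(\left(252 - 241\right) + N{\left(21,-22 \right)}\right) 90 = \left(\left(252 - 241\right) + \left(5 + 21 \left(-22\right)^{2}\right)\right) 90 = \left(\left(252 - 241\right) + \left(5 + 21 \cdot 484\right)\right) 90 = \left(11 + \left(5 + 10164\right)\right) 90 = \left(11 + 10169\right) 90 = 10180 \cdot 90 = 916200$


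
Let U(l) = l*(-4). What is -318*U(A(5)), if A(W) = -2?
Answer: -2544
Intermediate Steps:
U(l) = -4*l
-318*U(A(5)) = -(-1272)*(-2) = -318*8 = -2544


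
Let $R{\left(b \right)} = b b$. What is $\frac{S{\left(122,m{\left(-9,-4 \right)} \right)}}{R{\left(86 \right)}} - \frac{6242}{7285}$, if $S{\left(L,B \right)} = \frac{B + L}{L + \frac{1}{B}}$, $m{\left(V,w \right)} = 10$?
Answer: $- \frac{426961096}{498388705} \approx -0.85668$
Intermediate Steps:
$R{\left(b \right)} = b^{2}$
$S{\left(L,B \right)} = \frac{B + L}{L + \frac{1}{B}}$
$\frac{S{\left(122,m{\left(-9,-4 \right)} \right)}}{R{\left(86 \right)}} - \frac{6242}{7285} = \frac{10 \frac{1}{1 + 10 \cdot 122} \left(10 + 122\right)}{86^{2}} - \frac{6242}{7285} = \frac{10 \frac{1}{1 + 1220} \cdot 132}{7396} - \frac{6242}{7285} = 10 \cdot \frac{1}{1221} \cdot 132 \cdot \frac{1}{7396} - \frac{6242}{7285} = \frac{40}{37} \cdot \frac{1}{7396} - \frac{6242}{7285} = \frac{10}{68413} - \frac{6242}{7285} = - \frac{426961096}{498388705}$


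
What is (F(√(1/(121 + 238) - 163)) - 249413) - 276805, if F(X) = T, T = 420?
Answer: -525798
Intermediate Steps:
F(X) = 420
(F(√(1/(121 + 238) - 163)) - 249413) - 276805 = (420 - 249413) - 276805 = -248993 - 276805 = -525798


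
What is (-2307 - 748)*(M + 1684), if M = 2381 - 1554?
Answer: -7671105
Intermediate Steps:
M = 827
(-2307 - 748)*(M + 1684) = (-2307 - 748)*(827 + 1684) = -3055*2511 = -7671105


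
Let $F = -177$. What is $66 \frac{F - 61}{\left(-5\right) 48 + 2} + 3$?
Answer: $69$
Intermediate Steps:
$66 \frac{F - 61}{\left(-5\right) 48 + 2} + 3 = 66 \frac{-177 - 61}{\left(-5\right) 48 + 2} + 3 = 66 \left(- \frac{238}{-240 + 2}\right) + 3 = 66 \left(- \frac{238}{-238}\right) + 3 = 66 \left(\left(-238\right) \left(- \frac{1}{238}\right)\right) + 3 = 66 \cdot 1 + 3 = 66 + 3 = 69$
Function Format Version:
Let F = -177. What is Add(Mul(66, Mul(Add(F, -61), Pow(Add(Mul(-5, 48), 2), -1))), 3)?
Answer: 69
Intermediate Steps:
Add(Mul(66, Mul(Add(F, -61), Pow(Add(Mul(-5, 48), 2), -1))), 3) = Add(Mul(66, Mul(Add(-177, -61), Pow(Add(Mul(-5, 48), 2), -1))), 3) = Add(Mul(66, Mul(-238, Pow(Add(-240, 2), -1))), 3) = Add(Mul(66, Mul(-238, Pow(-238, -1))), 3) = Add(Mul(66, Mul(-238, Rational(-1, 238))), 3) = Add(Mul(66, 1), 3) = Add(66, 3) = 69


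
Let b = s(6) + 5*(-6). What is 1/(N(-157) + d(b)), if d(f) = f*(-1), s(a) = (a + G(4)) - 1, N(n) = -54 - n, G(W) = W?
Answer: 1/124 ≈ 0.0080645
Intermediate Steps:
s(a) = 3 + a (s(a) = (a + 4) - 1 = (4 + a) - 1 = 3 + a)
b = -21 (b = (3 + 6) + 5*(-6) = 9 - 30 = -21)
d(f) = -f
1/(N(-157) + d(b)) = 1/((-54 - 1*(-157)) - 1*(-21)) = 1/((-54 + 157) + 21) = 1/(103 + 21) = 1/124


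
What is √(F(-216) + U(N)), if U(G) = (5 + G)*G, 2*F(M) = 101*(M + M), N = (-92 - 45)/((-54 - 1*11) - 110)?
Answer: 2*I*√166994089/175 ≈ 147.69*I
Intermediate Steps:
N = 137/175 (N = -137/((-54 - 11) - 110) = -137/(-65 - 110) = -137/(-175) = -137*(-1/175) = 137/175 ≈ 0.78286)
F(M) = 101*M (F(M) = (101*(M + M))/2 = (101*(2*M))/2 = (202*M)/2 = 101*M)
U(G) = G*(5 + G)
√(F(-216) + U(N)) = √(101*(-216) + 137*(5 + 137/175)/175) = √(-21816 + (137/175)*(1012/175)) = √(-21816 + 138644/30625) = √(-667976356/30625) = 2*I*√166994089/175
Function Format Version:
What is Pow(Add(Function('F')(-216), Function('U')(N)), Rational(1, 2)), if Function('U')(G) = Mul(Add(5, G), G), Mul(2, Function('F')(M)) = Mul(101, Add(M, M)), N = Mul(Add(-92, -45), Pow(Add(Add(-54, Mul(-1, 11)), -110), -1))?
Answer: Mul(Rational(2, 175), I, Pow(166994089, Rational(1, 2))) ≈ Mul(147.69, I)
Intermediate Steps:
N = Rational(137, 175) (N = Mul(-137, Pow(Add(Add(-54, -11), -110), -1)) = Mul(-137, Pow(Add(-65, -110), -1)) = Mul(-137, Pow(-175, -1)) = Mul(-137, Rational(-1, 175)) = Rational(137, 175) ≈ 0.78286)
Function('F')(M) = Mul(101, M) (Function('F')(M) = Mul(Rational(1, 2), Mul(101, Add(M, M))) = Mul(Rational(1, 2), Mul(101, Mul(2, M))) = Mul(Rational(1, 2), Mul(202, M)) = Mul(101, M))
Function('U')(G) = Mul(G, Add(5, G))
Pow(Add(Function('F')(-216), Function('U')(N)), Rational(1, 2)) = Pow(Add(Mul(101, -216), Mul(Rational(137, 175), Add(5, Rational(137, 175)))), Rational(1, 2)) = Pow(Add(-21816, Mul(Rational(137, 175), Rational(1012, 175))), Rational(1, 2)) = Pow(Add(-21816, Rational(138644, 30625)), Rational(1, 2)) = Pow(Rational(-667976356, 30625), Rational(1, 2)) = Mul(Rational(2, 175), I, Pow(166994089, Rational(1, 2)))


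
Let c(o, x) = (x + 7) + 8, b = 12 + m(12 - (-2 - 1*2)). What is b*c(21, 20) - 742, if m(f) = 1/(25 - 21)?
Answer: -1253/4 ≈ -313.25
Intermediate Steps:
m(f) = 1/4
b = 49/4 (b = 12 + 1/4 = 49/4 ≈ 12.250)
c(o, x) = 15 + x (c(o, x) = (7 + x) + 8 = 15 + x)
b*c(21, 20) - 742 = 49*(15 + 20)/4 - 742 = (49/4)*35 - 742 = 1715/4 - 742 = -1253/4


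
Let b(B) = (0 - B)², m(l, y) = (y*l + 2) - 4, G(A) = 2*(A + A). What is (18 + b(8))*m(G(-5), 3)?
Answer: -5084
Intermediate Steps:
G(A) = 4*A (G(A) = 2*(2*A) = 4*A)
m(l, y) = -2 + l*y (m(l, y) = (l*y + 2) - 4 = (2 + l*y) - 4 = -2 + l*y)
b(B) = B² (b(B) = (-B)² = B²)
(18 + b(8))*m(G(-5), 3) = (18 + 8²)*(-2 + (4*(-5))*3) = (18 + 64)*(-2 - 20*3) = 82*(-2 - 60) = 82*(-62) = -5084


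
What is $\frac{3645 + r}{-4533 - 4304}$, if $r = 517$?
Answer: $- \frac{4162}{8837} \approx -0.47097$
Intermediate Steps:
$\frac{3645 + r}{-4533 - 4304} = \frac{3645 + 517}{-4533 - 4304} = \frac{4162}{-8837} = 4162 \left(- \frac{1}{8837}\right) = - \frac{4162}{8837}$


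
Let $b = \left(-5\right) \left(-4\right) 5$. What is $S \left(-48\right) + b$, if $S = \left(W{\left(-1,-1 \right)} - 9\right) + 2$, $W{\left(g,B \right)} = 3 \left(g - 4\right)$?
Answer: $1156$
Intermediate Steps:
$W{\left(g,B \right)} = -12 + 3 g$ ($W{\left(g,B \right)} = 3 \left(-4 + g\right) = -12 + 3 g$)
$S = -22$ ($S = \left(\left(-12 + 3 \left(-1\right)\right) - 9\right) + 2 = \left(\left(-12 - 3\right) - 9\right) + 2 = \left(-15 - 9\right) + 2 = -24 + 2 = -22$)
$b = 100$ ($b = 20 \cdot 5 = 100$)
$S \left(-48\right) + b = \left(-22\right) \left(-48\right) + 100 = 1056 + 100 = 1156$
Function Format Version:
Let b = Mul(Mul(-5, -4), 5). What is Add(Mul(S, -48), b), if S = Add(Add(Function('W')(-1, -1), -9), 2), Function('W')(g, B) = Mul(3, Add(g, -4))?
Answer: 1156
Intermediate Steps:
Function('W')(g, B) = Add(-12, Mul(3, g)) (Function('W')(g, B) = Mul(3, Add(-4, g)) = Add(-12, Mul(3, g)))
S = -22 (S = Add(Add(Add(-12, Mul(3, -1)), -9), 2) = Add(Add(Add(-12, -3), -9), 2) = Add(Add(-15, -9), 2) = Add(-24, 2) = -22)
b = 100 (b = Mul(20, 5) = 100)
Add(Mul(S, -48), b) = Add(Mul(-22, -48), 100) = Add(1056, 100) = 1156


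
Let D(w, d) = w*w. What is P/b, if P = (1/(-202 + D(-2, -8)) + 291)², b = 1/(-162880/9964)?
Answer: -33794736254020/24414291 ≈ -1.3842e+6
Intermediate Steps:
D(w, d) = w²
b = -2491/40720 (b = 1/(-162880*1/9964) = 1/(-40720/2491) = -2491/40720 ≈ -0.061174)
P = 3319718689/39204 (P = (1/(-202 + (-2)²) + 291)² = (1/(-202 + 4) + 291)² = (1/(-198) + 291)² = (-1/198 + 291)² = (57617/198)² = 3319718689/39204 ≈ 84678.)
P/b = 3319718689/(39204*(-2491/40720)) = (3319718689/39204)*(-40720/2491) = -33794736254020/24414291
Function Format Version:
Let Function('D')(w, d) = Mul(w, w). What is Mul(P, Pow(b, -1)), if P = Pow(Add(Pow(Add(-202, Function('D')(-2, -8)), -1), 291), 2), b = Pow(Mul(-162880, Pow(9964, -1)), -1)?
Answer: Rational(-33794736254020, 24414291) ≈ -1.3842e+6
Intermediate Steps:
Function('D')(w, d) = Pow(w, 2)
b = Rational(-2491, 40720) (b = Pow(Mul(-162880, Rational(1, 9964)), -1) = Pow(Rational(-40720, 2491), -1) = Rational(-2491, 40720) ≈ -0.061174)
P = Rational(3319718689, 39204) (P = Pow(Add(Pow(Add(-202, Pow(-2, 2)), -1), 291), 2) = Pow(Add(Pow(Add(-202, 4), -1), 291), 2) = Pow(Add(Pow(-198, -1), 291), 2) = Pow(Add(Rational(-1, 198), 291), 2) = Pow(Rational(57617, 198), 2) = Rational(3319718689, 39204) ≈ 84678.)
Mul(P, Pow(b, -1)) = Mul(Rational(3319718689, 39204), Pow(Rational(-2491, 40720), -1)) = Mul(Rational(3319718689, 39204), Rational(-40720, 2491)) = Rational(-33794736254020, 24414291)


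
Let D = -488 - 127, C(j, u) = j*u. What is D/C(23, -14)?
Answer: 615/322 ≈ 1.9099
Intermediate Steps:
D = -615
D/C(23, -14) = -615/(23*(-14)) = -615/(-322) = -615*(-1/322) = 615/322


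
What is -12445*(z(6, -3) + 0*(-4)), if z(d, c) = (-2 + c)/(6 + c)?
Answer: 62225/3 ≈ 20742.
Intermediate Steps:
z(d, c) = (-2 + c)/(6 + c)
-12445*(z(6, -3) + 0*(-4)) = -12445*((-2 - 3)/(6 - 3) + 0*(-4)) = -12445*(-5/3 + 0) = -12445*(-5/3) = 62225/3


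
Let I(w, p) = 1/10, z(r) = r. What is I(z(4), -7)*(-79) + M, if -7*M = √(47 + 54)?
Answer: -79/10 - √101/7 ≈ -9.3357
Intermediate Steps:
I(w, p) = ⅒
M = -√101/7 (M = -√(47 + 54)/7 = -√101/7 ≈ -1.4357)
I(z(4), -7)*(-79) + M = (⅒)*(-79) - √101/7 = -79/10 - √101/7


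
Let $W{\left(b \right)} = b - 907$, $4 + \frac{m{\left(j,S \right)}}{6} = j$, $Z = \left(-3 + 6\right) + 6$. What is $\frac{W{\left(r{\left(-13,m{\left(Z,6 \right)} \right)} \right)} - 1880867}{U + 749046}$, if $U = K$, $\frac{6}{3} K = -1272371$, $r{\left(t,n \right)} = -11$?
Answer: $- \frac{3763570}{225721} \approx -16.674$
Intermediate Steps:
$Z = 9$ ($Z = 3 + 6 = 9$)
$m{\left(j,S \right)} = -24 + 6 j$
$K = - \frac{1272371}{2}$ ($K = \frac{1}{2} \left(-1272371\right) = - \frac{1272371}{2} \approx -6.3619 \cdot 10^{5}$)
$U = - \frac{1272371}{2} \approx -6.3619 \cdot 10^{5}$
$W{\left(b \right)} = -907 + b$
$\frac{W{\left(r{\left(-13,m{\left(Z,6 \right)} \right)} \right)} - 1880867}{U + 749046} = \frac{\left(-907 - 11\right) - 1880867}{- \frac{1272371}{2} + 749046} = \frac{-918 - 1880867}{\frac{225721}{2}} = \left(-1881785\right) \frac{2}{225721} = - \frac{3763570}{225721}$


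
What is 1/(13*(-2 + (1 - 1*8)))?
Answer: -1/117 ≈ -0.0085470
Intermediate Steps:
1/(13*(-2 + (1 - 1*8))) = 1/(13*(-2 + (1 - 8))) = 1/(13*(-2 - 7)) = 1/(13*(-9)) = 1/(-117) = -1/117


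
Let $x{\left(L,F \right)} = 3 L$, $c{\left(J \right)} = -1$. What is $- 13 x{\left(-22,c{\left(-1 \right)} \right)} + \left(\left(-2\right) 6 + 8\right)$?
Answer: $854$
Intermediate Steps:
$- 13 x{\left(-22,c{\left(-1 \right)} \right)} + \left(\left(-2\right) 6 + 8\right) = - 13 \cdot 3 \left(-22\right) + \left(\left(-2\right) 6 + 8\right) = \left(-13\right) \left(-66\right) + \left(-12 + 8\right) = 858 - 4 = 854$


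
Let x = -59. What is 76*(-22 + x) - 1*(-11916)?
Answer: 5760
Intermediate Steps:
76*(-22 + x) - 1*(-11916) = 76*(-22 - 59) - 1*(-11916) = 76*(-81) + 11916 = -6156 + 11916 = 5760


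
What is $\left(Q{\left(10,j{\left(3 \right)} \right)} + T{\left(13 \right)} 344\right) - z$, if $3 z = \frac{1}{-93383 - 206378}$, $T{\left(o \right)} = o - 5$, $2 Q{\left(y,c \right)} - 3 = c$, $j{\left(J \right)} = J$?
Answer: $\frac{2477524666}{899283} \approx 2755.0$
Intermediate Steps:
$Q{\left(y,c \right)} = \frac{3}{2} + \frac{c}{2}$
$T{\left(o \right)} = -5 + o$ ($T{\left(o \right)} = o - 5 = -5 + o$)
$z = - \frac{1}{899283}$ ($z = \frac{1}{3 \left(-93383 - 206378\right)} = \frac{1}{3 \left(-299761\right)} = \frac{1}{3} \left(- \frac{1}{299761}\right) = - \frac{1}{899283} \approx -1.112 \cdot 10^{-6}$)
$\left(Q{\left(10,j{\left(3 \right)} \right)} + T{\left(13 \right)} 344\right) - z = \left(\left(\frac{3}{2} + \frac{1}{2} \cdot 3\right) + \left(-5 + 13\right) 344\right) - - \frac{1}{899283} = \left(\left(\frac{3}{2} + \frac{3}{2}\right) + 8 \cdot 344\right) + \frac{1}{899283} = \left(3 + 2752\right) + \frac{1}{899283} = 2755 + \frac{1}{899283} = \frac{2477524666}{899283}$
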